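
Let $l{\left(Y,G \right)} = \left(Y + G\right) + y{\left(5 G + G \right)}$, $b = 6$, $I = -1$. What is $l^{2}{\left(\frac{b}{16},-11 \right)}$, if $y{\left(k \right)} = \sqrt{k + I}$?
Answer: $\frac{2937}{64} - \frac{85 i \sqrt{67}}{4} \approx 45.891 - 173.94 i$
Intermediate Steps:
$y{\left(k \right)} = \sqrt{-1 + k}$ ($y{\left(k \right)} = \sqrt{k - 1} = \sqrt{-1 + k}$)
$l{\left(Y,G \right)} = G + Y + \sqrt{-1 + 6 G}$ ($l{\left(Y,G \right)} = \left(Y + G\right) + \sqrt{-1 + \left(5 G + G\right)} = \left(G + Y\right) + \sqrt{-1 + 6 G} = G + Y + \sqrt{-1 + 6 G}$)
$l^{2}{\left(\frac{b}{16},-11 \right)} = \left(-11 + \frac{6}{16} + \sqrt{-1 + 6 \left(-11\right)}\right)^{2} = \left(-11 + 6 \cdot \frac{1}{16} + \sqrt{-1 - 66}\right)^{2} = \left(-11 + \frac{3}{8} + \sqrt{-67}\right)^{2} = \left(-11 + \frac{3}{8} + i \sqrt{67}\right)^{2} = \left(- \frac{85}{8} + i \sqrt{67}\right)^{2}$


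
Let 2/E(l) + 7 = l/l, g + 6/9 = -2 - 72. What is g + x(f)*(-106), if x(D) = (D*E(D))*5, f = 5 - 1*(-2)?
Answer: 1162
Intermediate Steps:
g = -224/3 (g = -2/3 + (-2 - 72) = -2/3 - 74 = -224/3 ≈ -74.667)
f = 7 (f = 5 + 2 = 7)
E(l) = -1/3 (E(l) = 2/(-7 + l/l) = 2/(-7 + 1) = 2/(-6) = 2*(-1/6) = -1/3)
x(D) = -5*D/3 (x(D) = (D*(-1/3))*5 = -D/3*5 = -5*D/3)
g + x(f)*(-106) = -224/3 - 5/3*7*(-106) = -224/3 - 35/3*(-106) = -224/3 + 3710/3 = 1162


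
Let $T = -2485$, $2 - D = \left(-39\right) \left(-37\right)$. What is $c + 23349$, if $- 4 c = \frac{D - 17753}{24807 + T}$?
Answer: $\frac{1042402353}{44644} \approx 23349.0$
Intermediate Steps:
$D = -1441$ ($D = 2 - \left(-39\right) \left(-37\right) = 2 - 1443 = -1441$)
$c = \frac{9597}{44644}$ ($c = - \frac{\left(-1441 - 17753\right) \frac{1}{24807 - 2485}}{4} = - \frac{\left(-19194\right) \frac{1}{22322}}{4} = \left(- \frac{1}{4}\right) \left(- \frac{9597}{11161}\right) = \frac{9597}{44644} \approx 0.21497$)
$c + 23349 = \frac{9597}{44644} + 23349 = \frac{1042402353}{44644}$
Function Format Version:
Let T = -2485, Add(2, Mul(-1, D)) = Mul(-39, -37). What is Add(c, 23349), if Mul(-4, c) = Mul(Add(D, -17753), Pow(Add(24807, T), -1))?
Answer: Rational(1042402353, 44644) ≈ 23349.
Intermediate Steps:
D = -1441 (D = Add(2, Mul(-1, Mul(-39, -37))) = Add(2, Mul(-1, 1443)) = Add(2, -1443) = -1441)
c = Rational(9597, 44644) (c = Mul(Rational(-1, 4), Mul(Add(-1441, -17753), Pow(Add(24807, -2485), -1))) = Mul(Rational(-1, 4), Mul(-19194, Pow(22322, -1))) = Mul(Rational(-1, 4), Mul(-19194, Rational(1, 22322))) = Mul(Rational(-1, 4), Rational(-9597, 11161)) = Rational(9597, 44644) ≈ 0.21497)
Add(c, 23349) = Add(Rational(9597, 44644), 23349) = Rational(1042402353, 44644)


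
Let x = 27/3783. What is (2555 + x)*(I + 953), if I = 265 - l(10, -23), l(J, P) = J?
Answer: 3892011712/1261 ≈ 3.0864e+6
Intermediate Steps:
x = 9/1261 (x = 27*(1/3783) = 9/1261 ≈ 0.0071372)
I = 255 (I = 265 - 1*10 = 265 - 10 = 255)
(2555 + x)*(I + 953) = (2555 + 9/1261)*(255 + 953) = (3221864/1261)*1208 = 3892011712/1261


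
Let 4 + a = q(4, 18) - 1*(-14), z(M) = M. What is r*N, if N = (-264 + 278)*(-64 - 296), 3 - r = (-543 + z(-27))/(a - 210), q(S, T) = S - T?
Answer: -181440/107 ≈ -1695.7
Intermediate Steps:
a = -4 (a = -4 + ((4 - 1*18) - 1*(-14)) = -4 + ((4 - 18) + 14) = -4 + (-14 + 14) = -4 + 0 = -4)
r = 36/107 (r = 3 - (-543 - 27)/(-4 - 210) = 3 - (-570)/(-214) = 3 - (-570)*(-1)/214 = 3 - 1*285/107 = 3 - 285/107 = 36/107 ≈ 0.33645)
N = -5040 (N = 14*(-360) = -5040)
r*N = (36/107)*(-5040) = -181440/107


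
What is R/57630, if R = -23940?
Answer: -798/1921 ≈ -0.41541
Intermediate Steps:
R/57630 = -23940/57630 = -23940*1/57630 = -798/1921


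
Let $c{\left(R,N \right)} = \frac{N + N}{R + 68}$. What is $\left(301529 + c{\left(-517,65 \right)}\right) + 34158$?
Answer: $\frac{150723333}{449} \approx 3.3569 \cdot 10^{5}$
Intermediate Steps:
$c{\left(R,N \right)} = \frac{2 N}{68 + R}$
$\left(301529 + c{\left(-517,65 \right)}\right) + 34158 = \left(301529 + 2 \cdot 65 \frac{1}{68 - 517}\right) + 34158 = \left(301529 + 2 \cdot 65 \frac{1}{-449}\right) + 34158 = \left(301529 + 2 \cdot 65 \left(- \frac{1}{449}\right)\right) + 34158 = \left(301529 - \frac{130}{449}\right) + 34158 = \frac{135386391}{449} + 34158 = \frac{150723333}{449}$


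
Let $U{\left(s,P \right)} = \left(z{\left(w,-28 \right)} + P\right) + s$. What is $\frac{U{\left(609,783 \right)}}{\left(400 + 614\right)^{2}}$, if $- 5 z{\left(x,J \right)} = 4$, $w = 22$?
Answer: $\frac{1739}{1285245} \approx 0.001353$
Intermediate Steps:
$z{\left(x,J \right)} = - \frac{4}{5}$ ($z{\left(x,J \right)} = \left(- \frac{1}{5}\right) 4 = - \frac{4}{5}$)
$U{\left(s,P \right)} = - \frac{4}{5} + P + s$ ($U{\left(s,P \right)} = \left(- \frac{4}{5} + P\right) + s = - \frac{4}{5} + P + s$)
$\frac{U{\left(609,783 \right)}}{\left(400 + 614\right)^{2}} = \frac{- \frac{4}{5} + 783 + 609}{\left(400 + 614\right)^{2}} = \frac{6956}{5 \cdot 1014^{2}} = \frac{6956}{5 \cdot 1028196} = \frac{6956}{5} \cdot \frac{1}{1028196} = \frac{1739}{1285245}$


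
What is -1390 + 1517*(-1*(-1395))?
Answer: 2114825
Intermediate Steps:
-1390 + 1517*(-1*(-1395)) = -1390 + 1517*1395 = -1390 + 2116215 = 2114825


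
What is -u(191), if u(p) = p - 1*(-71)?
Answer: -262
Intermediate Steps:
u(p) = 71 + p (u(p) = p + 71 = 71 + p)
-u(191) = -(71 + 191) = -1*262 = -262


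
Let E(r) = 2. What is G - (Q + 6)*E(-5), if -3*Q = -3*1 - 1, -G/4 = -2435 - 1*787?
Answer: 38620/3 ≈ 12873.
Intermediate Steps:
G = 12888 (G = -4*(-2435 - 1*787) = -4*(-2435 - 787) = -4*(-3222) = 12888)
Q = 4/3 (Q = -(-3*1 - 1)/3 = -(-3 - 1)/3 = -⅓*(-4) = 4/3 ≈ 1.3333)
G - (Q + 6)*E(-5) = 12888 - (4/3 + 6)*2 = 12888 - 22*2/3 = 12888 - 1*44/3 = 12888 - 44/3 = 38620/3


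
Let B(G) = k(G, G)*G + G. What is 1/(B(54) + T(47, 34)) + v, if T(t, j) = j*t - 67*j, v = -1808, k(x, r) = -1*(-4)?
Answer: -741281/410 ≈ -1808.0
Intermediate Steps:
k(x, r) = 4
T(t, j) = -67*j + j*t
B(G) = 5*G (B(G) = 4*G + G = 5*G)
1/(B(54) + T(47, 34)) + v = 1/(5*54 + 34*(-67 + 47)) - 1808 = 1/(270 + 34*(-20)) - 1808 = 1/(270 - 680) - 1808 = 1/(-410) - 1808 = -1/410 - 1808 = -741281/410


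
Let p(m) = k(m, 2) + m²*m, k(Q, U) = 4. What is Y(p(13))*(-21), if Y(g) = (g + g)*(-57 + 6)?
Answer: 4714542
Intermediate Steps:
p(m) = 4 + m³ (p(m) = 4 + m²*m = 4 + m³)
Y(g) = -102*g (Y(g) = (2*g)*(-51) = -102*g)
Y(p(13))*(-21) = -102*(4 + 13³)*(-21) = -102*(4 + 2197)*(-21) = -102*2201*(-21) = -224502*(-21) = 4714542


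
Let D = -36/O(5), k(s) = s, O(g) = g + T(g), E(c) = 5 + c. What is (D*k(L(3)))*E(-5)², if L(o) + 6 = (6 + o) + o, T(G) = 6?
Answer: 0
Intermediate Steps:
L(o) = 2*o (L(o) = -6 + ((6 + o) + o) = -6 + (6 + 2*o) = 2*o)
O(g) = 6 + g (O(g) = g + 6 = 6 + g)
D = -36/11 (D = -36/(6 + 5) = -36/11 ≈ -3.2727)
(D*k(L(3)))*E(-5)² = (-72*3/11)*(5 - 5)² = -36/11*6*0² = -216/11*0 = 0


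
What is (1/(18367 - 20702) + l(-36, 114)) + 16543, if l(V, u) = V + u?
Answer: 38810034/2335 ≈ 16621.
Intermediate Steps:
(1/(18367 - 20702) + l(-36, 114)) + 16543 = (1/(18367 - 20702) + (-36 + 114)) + 16543 = (1/(-2335) + 78) + 16543 = (-1/2335 + 78) + 16543 = 182129/2335 + 16543 = 38810034/2335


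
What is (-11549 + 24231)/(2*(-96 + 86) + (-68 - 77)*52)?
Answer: -6341/3780 ≈ -1.6775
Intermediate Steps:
(-11549 + 24231)/(2*(-96 + 86) + (-68 - 77)*52) = 12682/(2*(-10) - 145*52) = 12682/(-20 - 7540) = 12682/(-7560) = 12682*(-1/7560) = -6341/3780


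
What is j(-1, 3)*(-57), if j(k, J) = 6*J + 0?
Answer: -1026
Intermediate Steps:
j(k, J) = 6*J
j(-1, 3)*(-57) = (6*3)*(-57) = 18*(-57) = -1026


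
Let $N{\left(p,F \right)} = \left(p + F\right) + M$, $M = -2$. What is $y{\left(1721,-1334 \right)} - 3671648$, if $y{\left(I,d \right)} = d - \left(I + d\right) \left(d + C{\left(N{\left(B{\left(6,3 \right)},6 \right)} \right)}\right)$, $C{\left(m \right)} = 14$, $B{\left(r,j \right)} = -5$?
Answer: $-3162142$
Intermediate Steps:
$N{\left(p,F \right)} = -2 + F + p$ ($N{\left(p,F \right)} = \left(p + F\right) - 2 = \left(F + p\right) - 2 = -2 + F + p$)
$y{\left(I,d \right)} = d - \left(14 + d\right) \left(I + d\right)$ ($y{\left(I,d \right)} = d - \left(I + d\right) \left(d + 14\right) = d - \left(I + d\right) \left(14 + d\right) = d - \left(14 + d\right) \left(I + d\right)$)
$y{\left(1721,-1334 \right)} - 3671648 = \left(- \left(-1334\right)^{2} - 24094 - -17342 - 1721 \left(-1334\right)\right) - 3671648 = \left(\left(-1\right) 1779556 - 24094 + 17342 + 2295814\right) - 3671648 = \left(-1779556 - 24094 + 17342 + 2295814\right) - 3671648 = 509506 - 3671648 = -3162142$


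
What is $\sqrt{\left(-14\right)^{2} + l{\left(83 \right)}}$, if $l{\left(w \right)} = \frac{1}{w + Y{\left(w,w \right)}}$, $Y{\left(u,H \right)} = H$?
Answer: $\frac{\sqrt{5401142}}{166} \approx 14.0$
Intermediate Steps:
$l{\left(w \right)} = \frac{1}{2 w}$ ($l{\left(w \right)} = \frac{1}{w + w} = \frac{1}{2 w}$)
$\sqrt{\left(-14\right)^{2} + l{\left(83 \right)}} = \sqrt{\left(-14\right)^{2} + \frac{1}{2 \cdot 83}} = \sqrt{196 + \frac{1}{2} \cdot \frac{1}{83}} = \sqrt{196 + \frac{1}{166}} = \sqrt{\frac{32537}{166}} = \frac{\sqrt{5401142}}{166}$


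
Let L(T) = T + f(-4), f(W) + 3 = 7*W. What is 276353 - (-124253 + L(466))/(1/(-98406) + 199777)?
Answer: 5432906408847841/19659255461 ≈ 2.7635e+5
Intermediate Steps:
f(W) = -3 + 7*W
L(T) = -31 + T (L(T) = T + (-3 + 7*(-4)) = T + (-3 - 28) = T - 31 = -31 + T)
276353 - (-124253 + L(466))/(1/(-98406) + 199777) = 276353 - (-124253 + (-31 + 466))/(1/(-98406) + 199777) = 276353 - (-124253 + 435)/(-1/98406 + 199777) = 276353 - (-123818)/19659255461/98406 = 276353 - (-123818)*98406/19659255461 = 276353 - 1*(-12184434108/19659255461) = 276353 + 12184434108/19659255461 = 5432906408847841/19659255461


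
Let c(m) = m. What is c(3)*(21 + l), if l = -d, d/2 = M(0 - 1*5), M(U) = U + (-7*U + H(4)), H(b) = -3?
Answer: -99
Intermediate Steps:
M(U) = -3 - 6*U (M(U) = U + (-7*U - 3) = U + (-3 - 7*U) = -3 - 6*U)
d = 54 (d = 2*(-3 - 6*(0 - 1*5)) = 2*(-3 - 6*(0 - 5)) = 2*(-3 - 6*(-5)) = 2*(-3 + 30) = 2*27 = 54)
l = -54 (l = -1*54 = -54)
c(3)*(21 + l) = 3*(21 - 54) = 3*(-33) = -99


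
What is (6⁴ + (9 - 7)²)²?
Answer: 1690000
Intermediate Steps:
(6⁴ + (9 - 7)²)² = (1296 + 2²)² = (1296 + 4)² = 1300² = 1690000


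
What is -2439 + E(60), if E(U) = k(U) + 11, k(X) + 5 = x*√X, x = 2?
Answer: -2433 + 4*√15 ≈ -2417.5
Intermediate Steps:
k(X) = -5 + 2*√X
E(U) = 6 + 2*√U (E(U) = (-5 + 2*√U) + 11 = 6 + 2*√U)
-2439 + E(60) = -2439 + (6 + 2*√60) = -2439 + (6 + 2*(2*√15)) = -2439 + (6 + 4*√15) = -2433 + 4*√15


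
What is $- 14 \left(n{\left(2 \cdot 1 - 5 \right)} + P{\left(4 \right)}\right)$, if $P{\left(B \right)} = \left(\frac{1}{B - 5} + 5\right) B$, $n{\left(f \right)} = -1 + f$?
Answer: $-168$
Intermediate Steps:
$P{\left(B \right)} = B \left(5 + \frac{1}{-5 + B}\right)$ ($P{\left(B \right)} = \left(\frac{1}{-5 + B} + 5\right) B = \left(5 + \frac{1}{-5 + B}\right) B = B \left(5 + \frac{1}{-5 + B}\right)$)
$- 14 \left(n{\left(2 \cdot 1 - 5 \right)} + P{\left(4 \right)}\right) = - 14 \left(\left(-1 + \left(2 \cdot 1 - 5\right)\right) + \frac{4 \left(-24 + 5 \cdot 4\right)}{-5 + 4}\right) = - 14 \left(\left(-1 + \left(2 - 5\right)\right) + \frac{4 \left(-24 + 20\right)}{-1}\right) = - 14 \left(\left(-1 - 3\right) + 4 \left(-1\right) \left(-4\right)\right) = - 14 \left(-4 + 16\right) = \left(-14\right) 12 = -168$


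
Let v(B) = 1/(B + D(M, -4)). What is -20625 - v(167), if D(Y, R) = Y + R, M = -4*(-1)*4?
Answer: -3691876/179 ≈ -20625.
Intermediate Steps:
M = 16 (M = 4*4 = 16)
D(Y, R) = R + Y
v(B) = 1/(12 + B) (v(B) = 1/(B + (-4 + 16)) = 1/(B + 12) = 1/(12 + B))
-20625 - v(167) = -20625 - 1/(12 + 167) = -20625 - 1/179 = -3691876/179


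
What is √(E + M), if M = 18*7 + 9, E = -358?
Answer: I*√223 ≈ 14.933*I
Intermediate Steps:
M = 135 (M = 126 + 9 = 135)
√(E + M) = √(-358 + 135) = √(-223) = I*√223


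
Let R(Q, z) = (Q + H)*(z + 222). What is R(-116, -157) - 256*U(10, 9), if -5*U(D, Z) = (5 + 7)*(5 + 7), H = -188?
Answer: -61936/5 ≈ -12387.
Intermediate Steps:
U(D, Z) = -144/5 (U(D, Z) = -(5 + 7)*(5 + 7)/5 = -12*12/5 = -⅕*144 = -144/5)
R(Q, z) = (-188 + Q)*(222 + z) (R(Q, z) = (Q - 188)*(z + 222) = (-188 + Q)*(222 + z))
R(-116, -157) - 256*U(10, 9) = (-41736 - 188*(-157) + 222*(-116) - 116*(-157)) - 256*(-144/5) = (-41736 + 29516 - 25752 + 18212) + 36864/5 = -19760 + 36864/5 = -61936/5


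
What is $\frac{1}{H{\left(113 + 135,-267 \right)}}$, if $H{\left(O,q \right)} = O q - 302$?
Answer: $- \frac{1}{66518} \approx -1.5034 \cdot 10^{-5}$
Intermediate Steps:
$H{\left(O,q \right)} = -302 + O q$
$\frac{1}{H{\left(113 + 135,-267 \right)}} = \frac{1}{-302 + \left(113 + 135\right) \left(-267\right)} = \frac{1}{-302 + 248 \left(-267\right)} = \frac{1}{-302 - 66216} = \frac{1}{-66518} = - \frac{1}{66518}$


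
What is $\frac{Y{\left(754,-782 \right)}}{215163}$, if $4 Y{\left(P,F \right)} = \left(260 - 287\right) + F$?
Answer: $- \frac{809}{860652} \approx -0.00093998$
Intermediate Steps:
$Y{\left(P,F \right)} = - \frac{27}{4} + \frac{F}{4}$ ($Y{\left(P,F \right)} = \frac{\left(260 - 287\right) + F}{4} = \frac{-27 + F}{4} = - \frac{27}{4} + \frac{F}{4}$)
$\frac{Y{\left(754,-782 \right)}}{215163} = \frac{- \frac{27}{4} + \frac{1}{4} \left(-782\right)}{215163} = \left(- \frac{27}{4} - \frac{391}{2}\right) \frac{1}{215163} = \left(- \frac{809}{4}\right) \frac{1}{215163} = - \frac{809}{860652}$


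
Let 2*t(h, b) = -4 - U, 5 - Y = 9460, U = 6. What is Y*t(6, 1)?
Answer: 47275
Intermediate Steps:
Y = -9455 (Y = 5 - 1*9460 = 5 - 9460 = -9455)
t(h, b) = -5 (t(h, b) = (-4 - 1*6)/2 = (-4 - 6)/2 = (1/2)*(-10) = -5)
Y*t(6, 1) = -9455*(-5) = 47275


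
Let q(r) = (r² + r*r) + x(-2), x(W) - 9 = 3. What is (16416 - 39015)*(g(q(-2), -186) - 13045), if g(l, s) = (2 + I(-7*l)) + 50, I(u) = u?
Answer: 296792667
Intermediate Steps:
x(W) = 12 (x(W) = 9 + 3 = 12)
q(r) = 12 + 2*r² (q(r) = (r² + r*r) + 12 = (r² + r²) + 12 = 2*r² + 12 = 12 + 2*r²)
g(l, s) = 52 - 7*l (g(l, s) = (2 - 7*l) + 50 = 52 - 7*l)
(16416 - 39015)*(g(q(-2), -186) - 13045) = (16416 - 39015)*((52 - 7*(12 + 2*(-2)²)) - 13045) = -22599*((52 - 7*(12 + 2*4)) - 13045) = -22599*((52 - 7*(12 + 8)) - 13045) = -22599*((52 - 7*20) - 13045) = -22599*((52 - 140) - 13045) = -22599*(-88 - 13045) = -22599*(-13133) = 296792667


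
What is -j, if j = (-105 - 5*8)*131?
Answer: 18995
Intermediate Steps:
j = -18995 (j = (-105 - 40)*131 = -145*131 = -18995)
-j = -1*(-18995) = 18995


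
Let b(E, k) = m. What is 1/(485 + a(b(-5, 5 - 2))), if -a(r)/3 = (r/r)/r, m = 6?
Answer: 2/969 ≈ 0.0020640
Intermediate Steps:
b(E, k) = 6
a(r) = -3/r (a(r) = -3*r/r/r = -3/r)
1/(485 + a(b(-5, 5 - 2))) = 1/(485 - 3/6) = 1/(485 - 3*⅙) = 1/(485 - ½) = 1/(969/2) = 2/969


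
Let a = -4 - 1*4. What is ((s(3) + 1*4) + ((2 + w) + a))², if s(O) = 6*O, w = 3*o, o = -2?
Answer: 100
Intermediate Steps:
a = -8 (a = -4 - 4 = -8)
w = -6 (w = 3*(-2) = -6)
((s(3) + 1*4) + ((2 + w) + a))² = ((6*3 + 1*4) + ((2 - 6) - 8))² = ((18 + 4) + (-4 - 8))² = (22 - 12)² = 10² = 100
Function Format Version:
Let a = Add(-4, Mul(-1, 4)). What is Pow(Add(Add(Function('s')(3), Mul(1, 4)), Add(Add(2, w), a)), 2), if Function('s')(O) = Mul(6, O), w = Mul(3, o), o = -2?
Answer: 100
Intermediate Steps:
a = -8 (a = Add(-4, -4) = -8)
w = -6 (w = Mul(3, -2) = -6)
Pow(Add(Add(Function('s')(3), Mul(1, 4)), Add(Add(2, w), a)), 2) = Pow(Add(Add(Mul(6, 3), Mul(1, 4)), Add(Add(2, -6), -8)), 2) = Pow(Add(Add(18, 4), Add(-4, -8)), 2) = Pow(Add(22, -12), 2) = Pow(10, 2) = 100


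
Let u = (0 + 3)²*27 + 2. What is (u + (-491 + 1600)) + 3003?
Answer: 4357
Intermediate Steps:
u = 245 (u = 3²*27 + 2 = 9*27 + 2 = 243 + 2 = 245)
(u + (-491 + 1600)) + 3003 = (245 + (-491 + 1600)) + 3003 = (245 + 1109) + 3003 = 1354 + 3003 = 4357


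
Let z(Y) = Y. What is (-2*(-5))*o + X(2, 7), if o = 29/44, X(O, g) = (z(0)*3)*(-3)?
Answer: 145/22 ≈ 6.5909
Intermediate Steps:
X(O, g) = 0 (X(O, g) = (0*3)*(-3) = 0*(-3) = 0)
o = 29/44 (o = 29*(1/44) = 29/44 ≈ 0.65909)
(-2*(-5))*o + X(2, 7) = -2*(-5)*(29/44) + 0 = 10*(29/44) + 0 = 145/22 + 0 = 145/22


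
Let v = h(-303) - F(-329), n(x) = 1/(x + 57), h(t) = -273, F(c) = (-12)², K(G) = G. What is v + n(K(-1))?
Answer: -23351/56 ≈ -416.98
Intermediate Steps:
F(c) = 144
n(x) = 1/(57 + x)
v = -417 (v = -273 - 1*144 = -273 - 144 = -417)
v + n(K(-1)) = -417 + 1/(57 - 1) = -417 + 1/56 = -23351/56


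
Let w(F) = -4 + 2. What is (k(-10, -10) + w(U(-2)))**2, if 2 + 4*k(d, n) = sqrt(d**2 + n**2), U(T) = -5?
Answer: 75/4 - 25*sqrt(2)/2 ≈ 1.0723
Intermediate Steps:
k(d, n) = -1/2 + sqrt(d**2 + n**2)/4
w(F) = -2
(k(-10, -10) + w(U(-2)))**2 = ((-1/2 + sqrt((-10)**2 + (-10)**2)/4) - 2)**2 = ((-1/2 + sqrt(100 + 100)/4) - 2)**2 = ((-1/2 + sqrt(200)/4) - 2)**2 = ((-1/2 + (10*sqrt(2))/4) - 2)**2 = ((-1/2 + 5*sqrt(2)/2) - 2)**2 = (-5/2 + 5*sqrt(2)/2)**2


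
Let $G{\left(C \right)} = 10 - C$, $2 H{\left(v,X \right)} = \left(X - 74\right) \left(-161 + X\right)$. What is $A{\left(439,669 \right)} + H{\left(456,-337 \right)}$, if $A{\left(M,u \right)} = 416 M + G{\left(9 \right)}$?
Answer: $284964$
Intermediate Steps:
$H{\left(v,X \right)} = \frac{\left(-161 + X\right) \left(-74 + X\right)}{2}$ ($H{\left(v,X \right)} = \frac{\left(X - 74\right) \left(-161 + X\right)}{2} = \frac{\left(-74 + X\right) \left(-161 + X\right)}{2} = \frac{\left(-161 + X\right) \left(-74 + X\right)}{2}$)
$A{\left(M,u \right)} = 1 + 416 M$ ($A{\left(M,u \right)} = 416 M + \left(10 - 9\right) = 416 M + 1 = 1 + 416 M$)
$A{\left(439,669 \right)} + H{\left(456,-337 \right)} = \left(1 + 416 \cdot 439\right) + \left(5957 + \frac{\left(-337\right)^{2}}{2} - - \frac{79195}{2}\right) = \left(1 + 182624\right) + \left(5957 + \frac{1}{2} \cdot 113569 + \frac{79195}{2}\right) = 182625 + \left(5957 + \frac{113569}{2} + \frac{79195}{2}\right) = 182625 + 102339 = 284964$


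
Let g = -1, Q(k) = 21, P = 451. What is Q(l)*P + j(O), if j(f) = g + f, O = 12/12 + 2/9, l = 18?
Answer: 85241/9 ≈ 9471.2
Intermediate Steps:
O = 11/9 (O = 12*(1/12) + 2*(⅑) = 1 + 2/9 = 11/9 ≈ 1.2222)
j(f) = -1 + f
Q(l)*P + j(O) = 21*451 + (-1 + 11/9) = 9471 + 2/9 = 85241/9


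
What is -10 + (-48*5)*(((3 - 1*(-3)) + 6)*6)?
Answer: -17290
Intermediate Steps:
-10 + (-48*5)*(((3 - 1*(-3)) + 6)*6) = -10 - 240*((3 + 3) + 6)*6 = -10 - 240*(6 + 6)*6 = -10 - 2880*6 = -10 - 240*72 = -10 - 17280 = -17290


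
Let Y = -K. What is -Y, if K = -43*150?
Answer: -6450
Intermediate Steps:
K = -6450
Y = 6450 (Y = -1*(-6450) = 6450)
-Y = -1*6450 = -6450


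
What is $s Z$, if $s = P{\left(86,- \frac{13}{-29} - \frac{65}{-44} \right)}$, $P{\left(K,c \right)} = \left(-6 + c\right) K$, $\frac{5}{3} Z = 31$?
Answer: $- \frac{20790801}{3190} \approx -6517.5$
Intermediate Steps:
$Z = \frac{93}{5}$ ($Z = \frac{3}{5} \cdot 31 = \frac{93}{5} \approx 18.6$)
$P{\left(K,c \right)} = K \left(-6 + c\right)$
$s = - \frac{223557}{638}$ ($s = 86 \left(-6 - \left(- \frac{65}{44} - \frac{13}{29}\right)\right) = 86 \left(-6 - - \frac{2457}{1276}\right) = 86 \left(-6 + \left(\frac{13}{29} + \frac{65}{44}\right)\right) = 86 \left(-6 + \frac{2457}{1276}\right) = 86 \left(- \frac{5199}{1276}\right) = - \frac{223557}{638} \approx -350.4$)
$s Z = \left(- \frac{223557}{638}\right) \frac{93}{5} = - \frac{20790801}{3190}$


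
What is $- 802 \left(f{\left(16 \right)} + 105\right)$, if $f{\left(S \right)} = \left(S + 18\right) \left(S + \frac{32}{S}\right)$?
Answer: $-575034$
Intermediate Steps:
$f{\left(S \right)} = \left(18 + S\right) \left(S + \frac{32}{S}\right)$
$- 802 \left(f{\left(16 \right)} + 105\right) = - 802 \left(\left(32 + 16^{2} + 18 \cdot 16 + \frac{576}{16}\right) + 105\right) = - 802 \left(\left(32 + 256 + 288 + 576 \cdot \frac{1}{16}\right) + 105\right) = - 802 \left(\left(32 + 256 + 288 + 36\right) + 105\right) = - 802 \left(612 + 105\right) = \left(-802\right) 717 = -575034$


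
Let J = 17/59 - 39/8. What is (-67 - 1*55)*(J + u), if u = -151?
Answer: 4479657/236 ≈ 18982.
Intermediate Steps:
J = -2165/472 (J = 17*(1/59) - 39*⅛ = 17/59 - 39/8 = -2165/472 ≈ -4.5869)
(-67 - 1*55)*(J + u) = (-67 - 1*55)*(-2165/472 - 151) = (-67 - 55)*(-73437/472) = -122*(-73437/472) = 4479657/236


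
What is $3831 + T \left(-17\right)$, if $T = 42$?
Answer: $3117$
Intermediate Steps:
$3831 + T \left(-17\right) = 3831 + 42 \left(-17\right) = 3831 - 714 = 3117$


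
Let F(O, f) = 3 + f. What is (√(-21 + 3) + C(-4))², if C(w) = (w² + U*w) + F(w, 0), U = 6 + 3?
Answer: 271 - 102*I*√2 ≈ 271.0 - 144.25*I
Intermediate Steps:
U = 9
C(w) = 3 + w² + 9*w (C(w) = (w² + 9*w) + (3 + 0) = (w² + 9*w) + 3 = 3 + w² + 9*w)
(√(-21 + 3) + C(-4))² = (√(-21 + 3) + (3 + (-4)² + 9*(-4)))² = (√(-18) + (3 + 16 - 36))² = (3*I*√2 - 17)² = (-17 + 3*I*√2)²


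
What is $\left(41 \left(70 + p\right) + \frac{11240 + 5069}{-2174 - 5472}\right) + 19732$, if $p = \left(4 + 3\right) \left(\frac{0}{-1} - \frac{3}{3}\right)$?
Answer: $\frac{170604181}{7646} \approx 22313.0$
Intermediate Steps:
$p = -7$ ($p = 7 \left(0 \left(-1\right) - 1\right) = 7 \left(0 - 1\right) = 7 \left(-1\right) = -7$)
$\left(41 \left(70 + p\right) + \frac{11240 + 5069}{-2174 - 5472}\right) + 19732 = \left(41 \left(70 - 7\right) + \frac{11240 + 5069}{-2174 - 5472}\right) + 19732 = \left(41 \cdot 63 + \frac{16309}{-7646}\right) + 19732 = \left(2583 + 16309 \left(- \frac{1}{7646}\right)\right) + 19732 = \left(2583 - \frac{16309}{7646}\right) + 19732 = \frac{19733309}{7646} + 19732 = \frac{170604181}{7646}$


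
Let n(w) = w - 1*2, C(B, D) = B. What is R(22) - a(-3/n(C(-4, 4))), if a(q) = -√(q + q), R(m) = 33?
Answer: 34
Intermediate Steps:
n(w) = -2 + w (n(w) = w - 2 = -2 + w)
a(q) = -√2*√q (a(q) = -√(2*q) = -√2*√q)
R(22) - a(-3/n(C(-4, 4))) = 33 - (-1)*√2*√(-3/(-2 - 4)) = 33 - (-1)*√2*√(-3/(-6)) = 33 - (-1)*√2*√(-3*(-⅙)) = 33 - (-1)*√2*√(½) = 33 - (-1)*√2*√2/2 = 33 - 1*(-1) = 33 + 1 = 34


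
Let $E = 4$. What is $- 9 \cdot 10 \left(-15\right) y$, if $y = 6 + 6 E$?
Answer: $40500$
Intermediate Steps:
$y = 30$ ($y = 6 + 6 \cdot 4 = 6 + 24 = 30$)
$- 9 \cdot 10 \left(-15\right) y = - 9 \cdot 10 \left(-15\right) 30 = - 9 \left(\left(-150\right) 30\right) = \left(-9\right) \left(-4500\right) = 40500$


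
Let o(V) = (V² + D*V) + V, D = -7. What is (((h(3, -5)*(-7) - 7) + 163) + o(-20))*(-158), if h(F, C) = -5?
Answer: -112338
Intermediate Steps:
o(V) = V² - 6*V (o(V) = (V² - 7*V) + V = V² - 6*V)
(((h(3, -5)*(-7) - 7) + 163) + o(-20))*(-158) = (((-5*(-7) - 7) + 163) - 20*(-6 - 20))*(-158) = (((35 - 7) + 163) - 20*(-26))*(-158) = ((28 + 163) + 520)*(-158) = (191 + 520)*(-158) = 711*(-158) = -112338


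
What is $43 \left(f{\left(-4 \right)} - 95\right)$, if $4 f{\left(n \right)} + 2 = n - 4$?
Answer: $- \frac{8385}{2} \approx -4192.5$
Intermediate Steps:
$f{\left(n \right)} = - \frac{3}{2} + \frac{n}{4}$ ($f{\left(n \right)} = - \frac{1}{2} + \frac{n - 4}{4} = - \frac{1}{2} + \frac{-4 + n}{4} = - \frac{1}{2} + \left(-1 + \frac{n}{4}\right) = - \frac{3}{2} + \frac{n}{4}$)
$43 \left(f{\left(-4 \right)} - 95\right) = 43 \left(\left(- \frac{3}{2} + \frac{1}{4} \left(-4\right)\right) - 95\right) = 43 \left(\left(- \frac{3}{2} - 1\right) - 95\right) = 43 \left(- \frac{5}{2} - 95\right) = 43 \left(- \frac{195}{2}\right) = - \frac{8385}{2}$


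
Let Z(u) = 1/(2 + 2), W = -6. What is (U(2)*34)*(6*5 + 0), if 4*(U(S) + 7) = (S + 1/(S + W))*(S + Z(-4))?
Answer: -98175/16 ≈ -6135.9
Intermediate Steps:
Z(u) = 1/4
U(S) = -7 + (1/4 + S)*(S + 1/(-6 + S))/4 (U(S) = -7 + ((S + 1/(S - 6))*(S + 1/4))/4 = -7 + ((S + 1/(-6 + S))*(1/4 + S))/4 = -7 + ((1/4 + S)*(S + 1/(-6 + S)))/4 = -7 + (1/4 + S)*(S + 1/(-6 + S))/4)
(U(2)*34)*(6*5 + 0) = (((673 - 114*2 - 23*2**2 + 4*2**3)/(16*(-6 + 2)))*34)*(6*5 + 0) = (((1/16)*(673 - 228 - 23*4 + 4*8)/(-4))*34)*(30 + 0) = (((1/16)*(-1/4)*(673 - 228 - 92 + 32))*34)*30 = (((1/16)*(-1/4)*385)*34)*30 = -385/64*34*30 = -6545/32*30 = -98175/16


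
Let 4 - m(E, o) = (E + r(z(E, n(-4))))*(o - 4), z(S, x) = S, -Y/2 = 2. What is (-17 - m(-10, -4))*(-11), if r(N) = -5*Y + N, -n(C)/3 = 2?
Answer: 231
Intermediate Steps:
Y = -4 (Y = -2*2 = -4)
n(C) = -6 (n(C) = -3*2 = -6)
r(N) = 20 + N (r(N) = -5*(-4) + N = 20 + N)
m(E, o) = 4 - (-4 + o)*(20 + 2*E) (m(E, o) = 4 - (E + (20 + E))*(o - 4) = 4 - (20 + 2*E)*(-4 + o) = 4 - (-4 + o)*(20 + 2*E))
(-17 - m(-10, -4))*(-11) = (-17 - (84 + 8*(-10) - 1*(-10)*(-4) - 1*(-4)*(20 - 10)))*(-11) = (-17 - (84 - 80 - 40 - 1*(-4)*10))*(-11) = (-17 - (84 - 80 - 40 + 40))*(-11) = (-17 - 1*4)*(-11) = (-17 - 4)*(-11) = -21*(-11) = 231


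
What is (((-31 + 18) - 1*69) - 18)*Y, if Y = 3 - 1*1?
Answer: -200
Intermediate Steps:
Y = 2 (Y = 3 - 1 = 2)
(((-31 + 18) - 1*69) - 18)*Y = (((-31 + 18) - 1*69) - 18)*2 = ((-13 - 69) - 18)*2 = (-82 - 18)*2 = -100*2 = -200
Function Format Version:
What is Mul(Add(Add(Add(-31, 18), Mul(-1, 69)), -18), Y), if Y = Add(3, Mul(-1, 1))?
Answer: -200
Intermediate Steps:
Y = 2 (Y = Add(3, -1) = 2)
Mul(Add(Add(Add(-31, 18), Mul(-1, 69)), -18), Y) = Mul(Add(Add(Add(-31, 18), Mul(-1, 69)), -18), 2) = Mul(Add(Add(-13, -69), -18), 2) = Mul(Add(-82, -18), 2) = Mul(-100, 2) = -200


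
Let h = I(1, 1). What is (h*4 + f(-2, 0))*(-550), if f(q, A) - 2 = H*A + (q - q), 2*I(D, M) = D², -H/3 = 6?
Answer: -2200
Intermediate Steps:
H = -18 (H = -3*6 = -18)
I(D, M) = D²/2
f(q, A) = 2 - 18*A (f(q, A) = 2 + (-18*A + (q - q)) = 2 + (-18*A + 0) = 2 - 18*A)
h = ½ (h = (½)*1² = (½)*1 = ½ ≈ 0.50000)
(h*4 + f(-2, 0))*(-550) = ((½)*4 + (2 - 18*0))*(-550) = (2 + (2 + 0))*(-550) = (2 + 2)*(-550) = 4*(-550) = -2200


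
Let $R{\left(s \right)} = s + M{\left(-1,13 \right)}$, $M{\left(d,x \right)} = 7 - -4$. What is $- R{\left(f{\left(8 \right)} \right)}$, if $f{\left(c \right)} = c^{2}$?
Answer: $-75$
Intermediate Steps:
$M{\left(d,x \right)} = 11$ ($M{\left(d,x \right)} = 7 + 4 = 11$)
$R{\left(s \right)} = 11 + s$ ($R{\left(s \right)} = s + 11 = 11 + s$)
$- R{\left(f{\left(8 \right)} \right)} = - (11 + 8^{2}) = - (11 + 64) = \left(-1\right) 75 = -75$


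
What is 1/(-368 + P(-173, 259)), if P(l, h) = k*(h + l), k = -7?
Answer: -1/970 ≈ -0.0010309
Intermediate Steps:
P(l, h) = -7*h - 7*l (P(l, h) = -7*(h + l) = -7*h - 7*l)
1/(-368 + P(-173, 259)) = 1/(-368 + (-7*259 - 7*(-173))) = 1/(-368 + (-1813 + 1211)) = 1/(-368 - 602) = 1/(-970) = -1/970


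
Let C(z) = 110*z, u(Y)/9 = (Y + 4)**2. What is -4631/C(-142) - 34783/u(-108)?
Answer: -2102509/34557120 ≈ -0.060842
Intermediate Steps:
u(Y) = 9*(4 + Y)**2 (u(Y) = 9*(Y + 4)**2 = 9*(4 + Y)**2)
-4631/C(-142) - 34783/u(-108) = -4631/(110*(-142)) - 34783*1/(9*(4 - 108)**2) = -4631/(-15620) - 34783/(9*(-104)**2) = -4631*(-1/15620) - 34783/(9*10816) = 421/1420 - 34783/97344 = -2102509/34557120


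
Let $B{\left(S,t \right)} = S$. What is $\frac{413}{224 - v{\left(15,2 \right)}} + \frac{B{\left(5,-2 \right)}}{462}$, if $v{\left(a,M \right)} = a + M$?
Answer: $\frac{63947}{31878} \approx 2.006$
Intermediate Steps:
$v{\left(a,M \right)} = M + a$
$\frac{413}{224 - v{\left(15,2 \right)}} + \frac{B{\left(5,-2 \right)}}{462} = \frac{413}{224 - \left(2 + 15\right)} + \frac{5}{462} = \frac{413}{224 - 17} + 5 \cdot \frac{1}{462} = \frac{413}{224 - 17} + \frac{5}{462} = \frac{413}{207} + \frac{5}{462} = \frac{63947}{31878}$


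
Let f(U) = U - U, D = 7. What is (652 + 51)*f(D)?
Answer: 0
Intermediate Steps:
f(U) = 0
(652 + 51)*f(D) = (652 + 51)*0 = 703*0 = 0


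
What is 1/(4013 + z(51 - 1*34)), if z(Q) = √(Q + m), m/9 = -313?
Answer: 4013/16106969 - 20*I*√7/16106969 ≈ 0.00024915 - 3.2852e-6*I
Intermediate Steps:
m = -2817 (m = 9*(-313) = -2817)
z(Q) = √(-2817 + Q) (z(Q) = √(Q - 2817) = √(-2817 + Q))
1/(4013 + z(51 - 1*34)) = 1/(4013 + √(-2817 + (51 - 1*34))) = 1/(4013 + √(-2817 + (51 - 34))) = 1/(4013 + √(-2817 + 17)) = 1/(4013 + √(-2800)) = 1/(4013 + 20*I*√7)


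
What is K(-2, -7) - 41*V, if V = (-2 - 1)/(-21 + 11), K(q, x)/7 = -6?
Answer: -543/10 ≈ -54.300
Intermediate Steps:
K(q, x) = -42 (K(q, x) = 7*(-6) = -42)
V = 3/10 (V = -3/(-10) = -3*(-1/10) = 3/10 ≈ 0.30000)
K(-2, -7) - 41*V = -42 - 41*3/10 = -42 - 123/10 = -543/10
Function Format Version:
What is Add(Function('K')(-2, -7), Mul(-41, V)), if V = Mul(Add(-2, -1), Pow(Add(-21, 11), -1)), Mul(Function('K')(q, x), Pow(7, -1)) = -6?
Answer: Rational(-543, 10) ≈ -54.300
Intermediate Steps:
Function('K')(q, x) = -42 (Function('K')(q, x) = Mul(7, -6) = -42)
V = Rational(3, 10) (V = Mul(-3, Pow(-10, -1)) = Mul(-3, Rational(-1, 10)) = Rational(3, 10) ≈ 0.30000)
Add(Function('K')(-2, -7), Mul(-41, V)) = Add(-42, Mul(-41, Rational(3, 10))) = Add(-42, Rational(-123, 10)) = Rational(-543, 10)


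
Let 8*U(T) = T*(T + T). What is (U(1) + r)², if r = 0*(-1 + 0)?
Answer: 1/16 ≈ 0.062500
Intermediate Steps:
U(T) = T²/4 (U(T) = (T*(T + T))/8 = (T*(2*T))/8 = (2*T²)/8 = T²/4)
r = 0 (r = 0*(-1) = 0)
(U(1) + r)² = ((¼)*1² + 0)² = ((¼)*1 + 0)² = (¼ + 0)² = (¼)² = 1/16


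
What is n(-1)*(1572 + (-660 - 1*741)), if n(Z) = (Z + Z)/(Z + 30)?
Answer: -342/29 ≈ -11.793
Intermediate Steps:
n(Z) = 2*Z/(30 + Z) (n(Z) = (2*Z)/(30 + Z) = 2*Z/(30 + Z))
n(-1)*(1572 + (-660 - 1*741)) = (2*(-1)/(30 - 1))*(1572 + (-660 - 1*741)) = (2*(-1)/29)*(1572 + (-660 - 741)) = (2*(-1)*(1/29))*(1572 - 1401) = -2/29*171 = -342/29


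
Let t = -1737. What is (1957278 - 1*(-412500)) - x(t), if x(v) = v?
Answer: 2371515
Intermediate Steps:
(1957278 - 1*(-412500)) - x(t) = (1957278 - 1*(-412500)) - 1*(-1737) = (1957278 + 412500) + 1737 = 2369778 + 1737 = 2371515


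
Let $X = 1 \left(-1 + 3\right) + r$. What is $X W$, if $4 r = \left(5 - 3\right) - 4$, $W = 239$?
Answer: $\frac{717}{2} \approx 358.5$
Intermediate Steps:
$r = - \frac{1}{2}$ ($r = \frac{\left(5 - 3\right) - 4}{4} = \frac{2 - 4}{4} = \frac{1}{4} \left(-2\right) = - \frac{1}{2} \approx -0.5$)
$X = \frac{3}{2}$ ($X = 1 \left(-1 + 3\right) - \frac{1}{2} = 1 \cdot 2 - \frac{1}{2} = 2 - \frac{1}{2} = \frac{3}{2} \approx 1.5$)
$X W = \frac{3}{2} \cdot 239 = \frac{717}{2}$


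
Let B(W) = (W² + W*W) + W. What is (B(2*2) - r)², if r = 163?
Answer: 16129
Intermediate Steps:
B(W) = W + 2*W² (B(W) = (W² + W²) + W = 2*W² + W = W + 2*W²)
(B(2*2) - r)² = ((2*2)*(1 + 2*(2*2)) - 1*163)² = (4*(1 + 2*4) - 163)² = (4*(1 + 8) - 163)² = (4*9 - 163)² = (36 - 163)² = (-127)² = 16129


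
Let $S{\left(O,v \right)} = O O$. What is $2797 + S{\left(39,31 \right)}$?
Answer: $4318$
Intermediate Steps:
$S{\left(O,v \right)} = O^{2}$
$2797 + S{\left(39,31 \right)} = 2797 + 39^{2} = 2797 + 1521 = 4318$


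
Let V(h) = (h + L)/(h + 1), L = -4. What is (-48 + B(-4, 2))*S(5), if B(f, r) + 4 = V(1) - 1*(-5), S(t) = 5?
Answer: -485/2 ≈ -242.50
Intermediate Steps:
V(h) = (-4 + h)/(1 + h) (V(h) = (h - 4)/(h + 1) = (-4 + h)/(1 + h))
B(f, r) = -½ (B(f, r) = -4 + ((-4 + 1)/(1 + 1) - 1*(-5)) = -4 + (-3/2 + 5) = -4 + 7/2 = -½)
(-48 + B(-4, 2))*S(5) = (-48 - ½)*5 = -97/2*5 = -485/2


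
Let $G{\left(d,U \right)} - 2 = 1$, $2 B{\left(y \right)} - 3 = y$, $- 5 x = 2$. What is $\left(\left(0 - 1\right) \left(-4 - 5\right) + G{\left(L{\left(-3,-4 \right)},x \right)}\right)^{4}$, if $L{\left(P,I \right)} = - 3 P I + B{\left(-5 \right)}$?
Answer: $20736$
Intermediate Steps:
$x = - \frac{2}{5}$ ($x = \left(- \frac{1}{5}\right) 2 = - \frac{2}{5} \approx -0.4$)
$B{\left(y \right)} = \frac{3}{2} + \frac{y}{2}$
$L{\left(P,I \right)} = -1 - 3 I P$ ($L{\left(P,I \right)} = - 3 P I + \left(\frac{3}{2} + \frac{1}{2} \left(-5\right)\right) = - 3 I P + \left(\frac{3}{2} - \frac{5}{2}\right) = - 3 I P - 1 = -1 - 3 I P$)
$G{\left(d,U \right)} = 3$ ($G{\left(d,U \right)} = 2 + 1 = 3$)
$\left(\left(0 - 1\right) \left(-4 - 5\right) + G{\left(L{\left(-3,-4 \right)},x \right)}\right)^{4} = \left(\left(0 - 1\right) \left(-4 - 5\right) + 3\right)^{4} = \left(\left(-1\right) \left(-9\right) + 3\right)^{4} = \left(9 + 3\right)^{4} = 12^{4} = 20736$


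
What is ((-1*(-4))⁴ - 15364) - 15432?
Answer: -30540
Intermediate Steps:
((-1*(-4))⁴ - 15364) - 15432 = (4⁴ - 15364) - 15432 = (256 - 15364) - 15432 = -15108 - 15432 = -30540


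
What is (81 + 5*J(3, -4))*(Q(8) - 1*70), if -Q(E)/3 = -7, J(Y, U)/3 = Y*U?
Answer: 4851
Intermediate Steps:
J(Y, U) = 3*U*Y (J(Y, U) = 3*(Y*U) = 3*(U*Y) = 3*U*Y)
Q(E) = 21 (Q(E) = -3*(-7) = 21)
(81 + 5*J(3, -4))*(Q(8) - 1*70) = (81 + 5*(3*(-4)*3))*(21 - 1*70) = (81 + 5*(-36))*(21 - 70) = (81 - 180)*(-49) = -99*(-49) = 4851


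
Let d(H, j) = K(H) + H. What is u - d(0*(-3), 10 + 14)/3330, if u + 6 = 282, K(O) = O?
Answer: 276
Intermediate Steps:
u = 276 (u = -6 + 282 = 276)
d(H, j) = 2*H (d(H, j) = H + H = 2*H)
u - d(0*(-3), 10 + 14)/3330 = 276 - 2*(0*(-3))/3330 = 276 - 2*0/3330 = 276 - 0/3330 = 276 - 1*0 = 276 + 0 = 276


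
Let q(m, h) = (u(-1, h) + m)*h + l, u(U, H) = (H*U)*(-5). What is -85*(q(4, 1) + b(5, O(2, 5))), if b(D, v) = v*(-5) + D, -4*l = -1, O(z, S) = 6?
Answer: 5355/4 ≈ 1338.8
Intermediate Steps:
u(U, H) = -5*H*U
l = 1/4 (l = -1/4*(-1) = 1/4 ≈ 0.25000)
b(D, v) = D - 5*v (b(D, v) = -5*v + D = D - 5*v)
q(m, h) = 1/4 + h*(m + 5*h) (q(m, h) = (-5*h*(-1) + m)*h + 1/4 = (5*h + m)*h + 1/4 = (m + 5*h)*h + 1/4 = h*(m + 5*h) + 1/4 = 1/4 + h*(m + 5*h))
-85*(q(4, 1) + b(5, O(2, 5))) = -85*((1/4 + 5*1**2 + 1*4) + (5 - 5*6)) = -85*((1/4 + 5*1 + 4) + (5 - 30)) = -85*((1/4 + 5 + 4) - 25) = -85*(37/4 - 25) = -85*(-63/4) = 5355/4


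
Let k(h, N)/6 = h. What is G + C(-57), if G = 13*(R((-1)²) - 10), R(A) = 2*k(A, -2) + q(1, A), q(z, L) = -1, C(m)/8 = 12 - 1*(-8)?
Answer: 173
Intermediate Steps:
C(m) = 160 (C(m) = 8*(12 - 1*(-8)) = 8*(12 + 8) = 8*20 = 160)
k(h, N) = 6*h
R(A) = -1 + 12*A (R(A) = 2*(6*A) - 1 = 12*A - 1 = -1 + 12*A)
G = 13 (G = 13*((-1 + 12*(-1)²) - 10) = 13*((-1 + 12*1) - 10) = 13*((-1 + 12) - 10) = 13*(11 - 10) = 13*1 = 13)
G + C(-57) = 13 + 160 = 173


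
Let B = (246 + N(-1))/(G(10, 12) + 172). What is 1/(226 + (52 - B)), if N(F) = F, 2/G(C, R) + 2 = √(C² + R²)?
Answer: 491027829/135806374652 - 245*√61/135806374652 ≈ 0.0036156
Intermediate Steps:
G(C, R) = 2/(-2 + √(C² + R²))
B = 245/(172 + 2/(-2 + 2*√61)) (B = (246 - 1)/(2/(-2 + √(10² + 12²)) + 172) = 245/(2/(-2 + √(100 + 144)) + 172) = 245/(2/(-2 + √244) + 172) = 245/(2/(-2 + 2*√61) + 172) = 245/(172 + 2/(-2 + 2*√61)) ≈ 1.4232)
1/(226 + (52 - B)) = 1/(226 + (52 - (2528645/1775383 - 245*√61/1775383))) = 1/(226 + (52 + (-2528645/1775383 + 245*√61/1775383))) = 1/(226 + (89791271/1775383 + 245*√61/1775383)) = 1/(491027829/1775383 + 245*√61/1775383)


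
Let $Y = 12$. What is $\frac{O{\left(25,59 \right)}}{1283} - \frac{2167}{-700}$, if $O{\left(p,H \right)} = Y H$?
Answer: $\frac{3275861}{898100} \approx 3.6475$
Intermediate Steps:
$O{\left(p,H \right)} = 12 H$
$\frac{O{\left(25,59 \right)}}{1283} - \frac{2167}{-700} = \frac{12 \cdot 59}{1283} - \frac{2167}{-700} = 708 \cdot \frac{1}{1283} - - \frac{2167}{700} = \frac{708}{1283} + \frac{2167}{700} = \frac{3275861}{898100}$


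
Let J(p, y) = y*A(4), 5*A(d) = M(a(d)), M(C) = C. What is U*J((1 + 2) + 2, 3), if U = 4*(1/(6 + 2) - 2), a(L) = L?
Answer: -18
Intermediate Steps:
A(d) = d/5
J(p, y) = 4*y/5 (J(p, y) = y*((⅕)*4) = y*(⅘) = 4*y/5)
U = -15/2 (U = 4*(1/8 - 2) = 4*(⅛ - 2) = 4*(-15/8) = -15/2 ≈ -7.5000)
U*J((1 + 2) + 2, 3) = -6*3 = -15/2*12/5 = -18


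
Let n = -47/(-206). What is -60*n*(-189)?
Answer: 266490/103 ≈ 2587.3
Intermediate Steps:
n = 47/206 (n = -47*(-1/206) = 47/206 ≈ 0.22816)
-60*n*(-189) = -60*47/206*(-189) = -1410/103*(-189) = 266490/103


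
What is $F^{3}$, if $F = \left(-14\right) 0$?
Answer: $0$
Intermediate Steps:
$F = 0$
$F^{3} = 0^{3} = 0$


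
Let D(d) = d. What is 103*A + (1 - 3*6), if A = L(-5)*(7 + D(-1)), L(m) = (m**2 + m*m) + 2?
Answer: 32119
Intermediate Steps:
L(m) = 2 + 2*m**2 (L(m) = (m**2 + m**2) + 2 = 2*m**2 + 2 = 2 + 2*m**2)
A = 312 (A = (2 + 2*(-5)**2)*(7 - 1) = (2 + 2*25)*6 = (2 + 50)*6 = 52*6 = 312)
103*A + (1 - 3*6) = 103*312 + (1 - 3*6) = 32136 + (1 - 18) = 32136 - 17 = 32119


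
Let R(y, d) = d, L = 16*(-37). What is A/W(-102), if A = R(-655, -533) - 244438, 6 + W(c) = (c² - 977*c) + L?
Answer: -244971/109460 ≈ -2.2380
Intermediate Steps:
L = -592
W(c) = -598 + c² - 977*c (W(c) = -6 + ((c² - 977*c) - 592) = -6 + (-592 + c² - 977*c) = -598 + c² - 977*c)
A = -244971 (A = -533 - 244438 = -244971)
A/W(-102) = -244971/(-598 + (-102)² - 977*(-102)) = -244971/(-598 + 10404 + 99654) = -244971/109460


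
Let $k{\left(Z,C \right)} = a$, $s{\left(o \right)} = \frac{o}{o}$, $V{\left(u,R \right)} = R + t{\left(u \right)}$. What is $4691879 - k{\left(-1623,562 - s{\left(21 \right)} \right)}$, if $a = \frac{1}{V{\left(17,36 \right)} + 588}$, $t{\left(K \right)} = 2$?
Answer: $\frac{2937116253}{626} \approx 4.6919 \cdot 10^{6}$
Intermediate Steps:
$V{\left(u,R \right)} = 2 + R$ ($V{\left(u,R \right)} = R + 2 = 2 + R$)
$s{\left(o \right)} = 1$
$a = \frac{1}{626}$ ($a = \frac{1}{\left(2 + 36\right) + 588} = \frac{1}{38 + 588} = \frac{1}{626} \approx 0.0015974$)
$k{\left(Z,C \right)} = \frac{1}{626}$
$4691879 - k{\left(-1623,562 - s{\left(21 \right)} \right)} = 4691879 - \frac{1}{626} = \frac{2937116253}{626}$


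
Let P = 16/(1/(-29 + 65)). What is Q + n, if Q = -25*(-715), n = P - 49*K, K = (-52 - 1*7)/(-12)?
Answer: 218521/12 ≈ 18210.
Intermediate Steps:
K = 59/12 (K = (-52 - 7)*(-1/12) = -59*(-1/12) = 59/12 ≈ 4.9167)
P = 576 (P = 16/(1/36) = 16*36 = 576)
n = 4021/12 (n = 576 - 49*59/12 = 576 - 2891/12 = 4021/12 ≈ 335.08)
Q = 17875
Q + n = 17875 + 4021/12 = 218521/12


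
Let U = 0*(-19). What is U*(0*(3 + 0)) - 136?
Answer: -136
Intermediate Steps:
U = 0
U*(0*(3 + 0)) - 136 = 0*(0*(3 + 0)) - 136 = 0*(0*3) - 136 = 0*0 - 136 = 0 - 136 = -136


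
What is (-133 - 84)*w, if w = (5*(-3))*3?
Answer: 9765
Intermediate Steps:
w = -45 (w = -15*3 = -45)
(-133 - 84)*w = (-133 - 84)*(-45) = -217*(-45) = 9765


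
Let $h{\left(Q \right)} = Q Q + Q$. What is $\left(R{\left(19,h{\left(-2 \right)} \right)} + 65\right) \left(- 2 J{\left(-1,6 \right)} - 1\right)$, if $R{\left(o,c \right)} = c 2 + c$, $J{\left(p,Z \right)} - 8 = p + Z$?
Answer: $-1917$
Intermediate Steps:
$h{\left(Q \right)} = Q + Q^{2}$ ($h{\left(Q \right)} = Q^{2} + Q = Q + Q^{2}$)
$J{\left(p,Z \right)} = 8 + Z + p$ ($J{\left(p,Z \right)} = 8 + \left(p + Z\right) = 8 + \left(Z + p\right) = 8 + Z + p$)
$R{\left(o,c \right)} = 3 c$ ($R{\left(o,c \right)} = 2 c + c = 3 c$)
$\left(R{\left(19,h{\left(-2 \right)} \right)} + 65\right) \left(- 2 J{\left(-1,6 \right)} - 1\right) = \left(3 \left(- 2 \left(1 - 2\right)\right) + 65\right) \left(- 2 \left(8 + 6 - 1\right) - 1\right) = \left(3 \left(\left(-2\right) \left(-1\right)\right) + 65\right) \left(\left(-2\right) 13 - 1\right) = \left(3 \cdot 2 + 65\right) \left(-26 - 1\right) = \left(6 + 65\right) \left(-27\right) = 71 \left(-27\right) = -1917$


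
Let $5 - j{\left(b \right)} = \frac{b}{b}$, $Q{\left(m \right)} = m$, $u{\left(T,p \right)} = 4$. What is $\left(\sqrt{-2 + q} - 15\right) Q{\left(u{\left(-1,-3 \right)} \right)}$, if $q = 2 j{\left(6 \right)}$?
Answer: $-60 + 4 \sqrt{6} \approx -50.202$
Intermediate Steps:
$j{\left(b \right)} = 4$ ($j{\left(b \right)} = 5 - \frac{b}{b} = 5 - 1 = 4$)
$q = 8$ ($q = 2 \cdot 4 = 8$)
$\left(\sqrt{-2 + q} - 15\right) Q{\left(u{\left(-1,-3 \right)} \right)} = \left(\sqrt{-2 + 8} - 15\right) 4 = \left(\sqrt{6} - 15\right) 4 = \left(-15 + \sqrt{6}\right) 4 = -60 + 4 \sqrt{6}$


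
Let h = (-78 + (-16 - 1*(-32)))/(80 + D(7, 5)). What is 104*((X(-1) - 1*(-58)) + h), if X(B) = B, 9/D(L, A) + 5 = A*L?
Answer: 4695704/803 ≈ 5847.7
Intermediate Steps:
D(L, A) = 9/(-5 + A*L)
h = -620/803 (h = (-78 + (-16 - 1*(-32)))/(80 + 9/(-5 + 5*7)) = (-78 + (-16 + 32))/(80 + 9/(-5 + 35)) = (-78 + 16)/(80 + 9/30) = -62/(80 + 9*(1/30)) = -62/(80 + 3/10) = -62/803/10 = -62*10/803 = -620/803 ≈ -0.77210)
104*((X(-1) - 1*(-58)) + h) = 104*((-1 - 1*(-58)) - 620/803) = 104*((-1 + 58) - 620/803) = 104*(57 - 620/803) = 104*(45151/803) = 4695704/803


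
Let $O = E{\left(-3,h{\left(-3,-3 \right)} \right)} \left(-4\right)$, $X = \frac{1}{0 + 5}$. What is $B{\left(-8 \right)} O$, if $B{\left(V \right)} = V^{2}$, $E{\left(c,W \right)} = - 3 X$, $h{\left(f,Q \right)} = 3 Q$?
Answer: $\frac{768}{5} \approx 153.6$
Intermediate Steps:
$X = \frac{1}{5} \approx 0.2$
$E{\left(c,W \right)} = - \frac{3}{5}$ ($E{\left(c,W \right)} = \left(-3\right) \frac{1}{5} = - \frac{3}{5}$)
$O = \frac{12}{5}$ ($O = \left(- \frac{3}{5}\right) \left(-4\right) = \frac{12}{5} \approx 2.4$)
$B{\left(-8 \right)} O = \left(-8\right)^{2} \cdot \frac{12}{5} = 64 \cdot \frac{12}{5} = \frac{768}{5}$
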